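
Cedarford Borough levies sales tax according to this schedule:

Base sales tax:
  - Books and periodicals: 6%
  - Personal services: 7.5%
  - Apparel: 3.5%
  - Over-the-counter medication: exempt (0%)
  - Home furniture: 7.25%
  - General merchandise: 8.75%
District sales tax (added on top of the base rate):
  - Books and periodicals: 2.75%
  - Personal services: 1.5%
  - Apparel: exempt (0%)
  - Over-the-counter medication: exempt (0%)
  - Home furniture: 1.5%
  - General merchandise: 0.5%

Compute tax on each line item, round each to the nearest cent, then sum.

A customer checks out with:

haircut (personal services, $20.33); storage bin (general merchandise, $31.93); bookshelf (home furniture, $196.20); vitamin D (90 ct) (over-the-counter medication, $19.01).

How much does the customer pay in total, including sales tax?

Haircut $20.33: personal services → 7.5% + 1.5% district = 9% → $1.83
Storage bin $31.93: general merchandise → 8.75% + 0.5% district = 9.25% → $2.95
Bookshelf $196.20: home furniture → 7.25% + 1.5% district = 8.75% → $17.17
Vitamin D (90 ct) $19.01: over-the-counter medication → 0% + 0% district = 0% → $0.00
Subtotal = $267.47; tax = $21.95; total due = $289.42

$289.42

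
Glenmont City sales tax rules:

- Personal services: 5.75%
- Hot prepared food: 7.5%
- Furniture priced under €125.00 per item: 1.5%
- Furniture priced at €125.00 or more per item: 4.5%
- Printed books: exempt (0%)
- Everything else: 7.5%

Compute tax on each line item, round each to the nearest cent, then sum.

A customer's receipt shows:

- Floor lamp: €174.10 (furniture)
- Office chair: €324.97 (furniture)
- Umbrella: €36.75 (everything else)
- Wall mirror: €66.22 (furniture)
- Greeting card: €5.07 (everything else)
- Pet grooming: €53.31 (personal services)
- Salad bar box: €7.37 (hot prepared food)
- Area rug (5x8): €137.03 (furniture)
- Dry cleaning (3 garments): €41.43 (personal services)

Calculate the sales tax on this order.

Floor lamp €174.10: furniture, €125.00 or more → 4.5% → €7.83
Office chair €324.97: furniture, €125.00 or more → 4.5% → €14.62
Umbrella €36.75: everything else → 7.5% → €2.76
Wall mirror €66.22: furniture, under €125.00 → 1.5% → €0.99
Greeting card €5.07: everything else → 7.5% → €0.38
Pet grooming €53.31: personal services → 5.75% → €3.07
Salad bar box €7.37: hot prepared food → 7.5% → €0.55
Area rug (5x8) €137.03: furniture, €125.00 or more → 4.5% → €6.17
Dry cleaning (3 garments) €41.43: personal services → 5.75% → €2.38
Total tax = €7.83 + €14.62 + €2.76 + €0.99 + €0.38 + €3.07 + €0.55 + €6.17 + €2.38 = €38.75

€38.75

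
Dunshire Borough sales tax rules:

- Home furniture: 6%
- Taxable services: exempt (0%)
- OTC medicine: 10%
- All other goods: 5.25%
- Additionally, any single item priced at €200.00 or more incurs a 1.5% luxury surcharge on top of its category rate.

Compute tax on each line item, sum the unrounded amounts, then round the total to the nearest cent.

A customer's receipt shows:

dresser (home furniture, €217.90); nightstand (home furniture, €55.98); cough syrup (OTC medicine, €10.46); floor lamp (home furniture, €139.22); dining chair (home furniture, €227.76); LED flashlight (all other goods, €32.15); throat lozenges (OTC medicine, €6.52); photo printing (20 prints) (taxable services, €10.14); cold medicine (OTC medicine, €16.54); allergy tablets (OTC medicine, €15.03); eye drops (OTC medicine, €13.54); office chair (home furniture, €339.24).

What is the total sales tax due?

Dresser €217.90: home furniture → 6% + 1.5% surcharge = 7.5% → €16.3425
Nightstand €55.98: home furniture → 6% → €3.3588
Cough syrup €10.46: OTC medicine → 10% → €1.046
Floor lamp €139.22: home furniture → 6% → €8.3532
Dining chair €227.76: home furniture → 6% + 1.5% surcharge = 7.5% → €17.082
LED flashlight €32.15: all other goods → 5.25% → €1.687875
Throat lozenges €6.52: OTC medicine → 10% → €0.652
Photo printing (20 prints) €10.14: taxable services → 0% → €0.00
Cold medicine €16.54: OTC medicine → 10% → €1.654
Allergy tablets €15.03: OTC medicine → 10% → €1.503
Eye drops €13.54: OTC medicine → 10% → €1.354
Office chair €339.24: home furniture → 6% + 1.5% surcharge = 7.5% → €25.443
Unrounded tax sum = €78.476375 → €78.48

€78.48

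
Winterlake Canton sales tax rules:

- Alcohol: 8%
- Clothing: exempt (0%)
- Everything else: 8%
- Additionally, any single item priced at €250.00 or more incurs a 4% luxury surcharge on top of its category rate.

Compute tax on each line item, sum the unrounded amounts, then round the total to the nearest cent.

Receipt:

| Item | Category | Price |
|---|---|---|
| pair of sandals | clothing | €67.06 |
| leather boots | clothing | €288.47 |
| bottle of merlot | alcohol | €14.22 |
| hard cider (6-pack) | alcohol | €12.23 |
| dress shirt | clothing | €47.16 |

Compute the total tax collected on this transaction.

Pair of sandals €67.06: clothing → 0% → €0.00
Leather boots €288.47: clothing → 0% + 4% surcharge = 4% → €11.5388
Bottle of merlot €14.22: alcohol → 8% → €1.1376
Hard cider (6-pack) €12.23: alcohol → 8% → €0.9784
Dress shirt €47.16: clothing → 0% → €0.00
Unrounded tax sum = €13.6548 → €13.65

€13.65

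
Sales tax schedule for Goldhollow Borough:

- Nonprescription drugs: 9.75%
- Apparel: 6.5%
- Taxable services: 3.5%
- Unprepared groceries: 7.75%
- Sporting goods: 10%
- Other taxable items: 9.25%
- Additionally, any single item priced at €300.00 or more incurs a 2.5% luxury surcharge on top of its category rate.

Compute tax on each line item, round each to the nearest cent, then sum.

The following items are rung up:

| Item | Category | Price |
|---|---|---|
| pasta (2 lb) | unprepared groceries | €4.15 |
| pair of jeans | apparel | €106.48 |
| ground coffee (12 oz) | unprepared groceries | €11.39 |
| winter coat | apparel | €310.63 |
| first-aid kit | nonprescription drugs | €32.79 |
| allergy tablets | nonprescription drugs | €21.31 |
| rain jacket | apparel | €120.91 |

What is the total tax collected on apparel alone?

Pair of jeans €106.48: apparel → 6.5% → €6.92
Winter coat €310.63: apparel → 6.5% + 2.5% surcharge = 9% → €27.96
Rain jacket €120.91: apparel → 6.5% → €7.86
Tax on apparel = €6.92 + €27.96 + €7.86 = €42.74

€42.74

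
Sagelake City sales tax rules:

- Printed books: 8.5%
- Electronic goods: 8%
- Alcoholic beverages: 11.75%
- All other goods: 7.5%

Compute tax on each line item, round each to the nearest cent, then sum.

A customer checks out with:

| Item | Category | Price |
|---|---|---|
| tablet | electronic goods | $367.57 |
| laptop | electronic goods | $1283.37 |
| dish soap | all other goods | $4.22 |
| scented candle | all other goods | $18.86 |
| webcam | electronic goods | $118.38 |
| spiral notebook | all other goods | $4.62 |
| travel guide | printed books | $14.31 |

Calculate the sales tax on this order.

$144.85

Tablet $367.57: electronic goods → 8% → $29.41
Laptop $1283.37: electronic goods → 8% → $102.67
Dish soap $4.22: all other goods → 7.5% → $0.32
Scented candle $18.86: all other goods → 7.5% → $1.41
Webcam $118.38: electronic goods → 8% → $9.47
Spiral notebook $4.62: all other goods → 7.5% → $0.35
Travel guide $14.31: printed books → 8.5% → $1.22
Total tax = $29.41 + $102.67 + $0.32 + $1.41 + $9.47 + $0.35 + $1.22 = $144.85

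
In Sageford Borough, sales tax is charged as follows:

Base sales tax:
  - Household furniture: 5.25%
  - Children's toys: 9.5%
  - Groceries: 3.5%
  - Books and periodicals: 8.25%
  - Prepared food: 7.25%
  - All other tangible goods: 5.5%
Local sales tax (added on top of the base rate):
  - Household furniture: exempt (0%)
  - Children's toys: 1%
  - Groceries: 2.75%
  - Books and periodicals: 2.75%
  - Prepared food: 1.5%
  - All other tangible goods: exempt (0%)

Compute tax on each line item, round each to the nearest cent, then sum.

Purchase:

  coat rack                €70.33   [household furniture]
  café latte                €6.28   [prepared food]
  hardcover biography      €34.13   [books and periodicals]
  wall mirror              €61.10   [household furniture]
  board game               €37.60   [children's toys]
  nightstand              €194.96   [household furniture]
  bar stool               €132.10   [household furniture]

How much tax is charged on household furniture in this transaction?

€24.08

Coat rack €70.33: household furniture → 5.25% + 0% local = 5.25% → €3.69
Wall mirror €61.10: household furniture → 5.25% + 0% local = 5.25% → €3.21
Nightstand €194.96: household furniture → 5.25% + 0% local = 5.25% → €10.24
Bar stool €132.10: household furniture → 5.25% + 0% local = 5.25% → €6.94
Tax on household furniture = €3.69 + €3.21 + €10.24 + €6.94 = €24.08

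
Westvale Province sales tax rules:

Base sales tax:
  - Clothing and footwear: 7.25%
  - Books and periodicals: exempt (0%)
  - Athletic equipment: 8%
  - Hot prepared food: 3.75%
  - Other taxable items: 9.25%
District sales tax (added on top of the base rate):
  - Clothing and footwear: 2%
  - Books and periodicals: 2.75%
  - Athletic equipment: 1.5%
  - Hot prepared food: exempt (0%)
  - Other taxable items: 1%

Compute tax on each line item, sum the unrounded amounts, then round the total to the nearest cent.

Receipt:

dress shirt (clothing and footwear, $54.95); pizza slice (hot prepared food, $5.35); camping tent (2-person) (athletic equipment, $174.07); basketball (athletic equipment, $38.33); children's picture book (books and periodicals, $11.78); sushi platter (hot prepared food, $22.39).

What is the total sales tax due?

Dress shirt $54.95: clothing and footwear → 7.25% + 2% district = 9.25% → $5.082875
Pizza slice $5.35: hot prepared food → 3.75% + 0% district = 3.75% → $0.200625
Camping tent (2-person) $174.07: athletic equipment → 8% + 1.5% district = 9.5% → $16.53665
Basketball $38.33: athletic equipment → 8% + 1.5% district = 9.5% → $3.64135
Children's picture book $11.78: books and periodicals → 0% + 2.75% district = 2.75% → $0.32395
Sushi platter $22.39: hot prepared food → 3.75% + 0% district = 3.75% → $0.839625
Unrounded tax sum = $26.625075 → $26.63

$26.63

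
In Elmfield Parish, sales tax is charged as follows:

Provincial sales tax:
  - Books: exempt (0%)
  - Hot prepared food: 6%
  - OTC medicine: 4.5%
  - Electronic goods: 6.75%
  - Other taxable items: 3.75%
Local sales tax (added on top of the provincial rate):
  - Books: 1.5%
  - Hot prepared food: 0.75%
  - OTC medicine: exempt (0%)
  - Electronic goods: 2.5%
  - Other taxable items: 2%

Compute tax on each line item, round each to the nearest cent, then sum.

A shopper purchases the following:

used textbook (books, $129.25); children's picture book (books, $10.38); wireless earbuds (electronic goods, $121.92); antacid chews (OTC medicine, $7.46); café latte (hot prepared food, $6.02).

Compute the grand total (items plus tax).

$289.16

Used textbook $129.25: books → 0% + 1.5% local = 1.5% → $1.94
Children's picture book $10.38: books → 0% + 1.5% local = 1.5% → $0.16
Wireless earbuds $121.92: electronic goods → 6.75% + 2.5% local = 9.25% → $11.28
Antacid chews $7.46: OTC medicine → 4.5% + 0% local = 4.5% → $0.34
Café latte $6.02: hot prepared food → 6% + 0.75% local = 6.75% → $0.41
Subtotal = $275.03; tax = $14.13; total due = $289.16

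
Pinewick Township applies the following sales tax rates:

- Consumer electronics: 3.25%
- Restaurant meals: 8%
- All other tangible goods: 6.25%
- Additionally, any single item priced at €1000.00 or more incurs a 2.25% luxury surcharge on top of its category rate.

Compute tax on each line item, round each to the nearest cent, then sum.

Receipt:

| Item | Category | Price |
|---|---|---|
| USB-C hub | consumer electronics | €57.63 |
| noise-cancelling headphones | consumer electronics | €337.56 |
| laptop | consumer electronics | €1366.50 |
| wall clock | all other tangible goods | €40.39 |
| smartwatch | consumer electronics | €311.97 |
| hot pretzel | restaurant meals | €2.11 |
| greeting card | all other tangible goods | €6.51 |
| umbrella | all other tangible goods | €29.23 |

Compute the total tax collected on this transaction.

€103.07

USB-C hub €57.63: consumer electronics → 3.25% → €1.87
Noise-cancelling headphones €337.56: consumer electronics → 3.25% → €10.97
Laptop €1366.50: consumer electronics → 3.25% + 2.25% surcharge = 5.5% → €75.16
Wall clock €40.39: all other tangible goods → 6.25% → €2.52
Smartwatch €311.97: consumer electronics → 3.25% → €10.14
Hot pretzel €2.11: restaurant meals → 8% → €0.17
Greeting card €6.51: all other tangible goods → 6.25% → €0.41
Umbrella €29.23: all other tangible goods → 6.25% → €1.83
Total tax = €1.87 + €10.97 + €75.16 + €2.52 + €10.14 + €0.17 + €0.41 + €1.83 = €103.07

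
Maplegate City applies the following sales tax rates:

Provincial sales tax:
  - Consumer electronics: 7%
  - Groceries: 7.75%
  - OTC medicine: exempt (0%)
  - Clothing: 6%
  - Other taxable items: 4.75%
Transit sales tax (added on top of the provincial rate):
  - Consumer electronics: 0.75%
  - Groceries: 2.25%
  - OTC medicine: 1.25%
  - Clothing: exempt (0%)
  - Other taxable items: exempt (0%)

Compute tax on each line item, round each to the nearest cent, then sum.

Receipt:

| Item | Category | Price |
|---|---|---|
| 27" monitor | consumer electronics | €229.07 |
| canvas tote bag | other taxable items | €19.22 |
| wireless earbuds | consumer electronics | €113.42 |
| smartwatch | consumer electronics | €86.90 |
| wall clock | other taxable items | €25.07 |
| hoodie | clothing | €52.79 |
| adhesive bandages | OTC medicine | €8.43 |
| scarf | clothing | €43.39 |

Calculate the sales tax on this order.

€41.25

27" monitor €229.07: consumer electronics → 7% + 0.75% transit = 7.75% → €17.75
Canvas tote bag €19.22: other taxable items → 4.75% + 0% transit = 4.75% → €0.91
Wireless earbuds €113.42: consumer electronics → 7% + 0.75% transit = 7.75% → €8.79
Smartwatch €86.90: consumer electronics → 7% + 0.75% transit = 7.75% → €6.73
Wall clock €25.07: other taxable items → 4.75% + 0% transit = 4.75% → €1.19
Hoodie €52.79: clothing → 6% + 0% transit = 6% → €3.17
Adhesive bandages €8.43: OTC medicine → 0% + 1.25% transit = 1.25% → €0.11
Scarf €43.39: clothing → 6% + 0% transit = 6% → €2.60
Total tax = €17.75 + €0.91 + €8.79 + €6.73 + €1.19 + €3.17 + €0.11 + €2.60 = €41.25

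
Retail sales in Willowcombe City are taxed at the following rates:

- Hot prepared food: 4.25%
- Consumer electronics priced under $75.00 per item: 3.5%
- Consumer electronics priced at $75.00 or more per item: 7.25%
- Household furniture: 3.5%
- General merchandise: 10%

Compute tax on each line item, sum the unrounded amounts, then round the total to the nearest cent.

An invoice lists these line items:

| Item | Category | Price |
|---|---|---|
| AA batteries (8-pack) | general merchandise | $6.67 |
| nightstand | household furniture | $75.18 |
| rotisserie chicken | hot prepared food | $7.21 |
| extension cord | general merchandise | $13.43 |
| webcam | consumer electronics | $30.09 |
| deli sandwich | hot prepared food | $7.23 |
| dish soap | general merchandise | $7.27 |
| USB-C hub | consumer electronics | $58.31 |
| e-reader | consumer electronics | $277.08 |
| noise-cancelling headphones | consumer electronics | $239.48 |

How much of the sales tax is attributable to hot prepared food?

$0.61

Rotisserie chicken $7.21: hot prepared food → 4.25% → $0.306425
Deli sandwich $7.23: hot prepared food → 4.25% → $0.307275
Tax on hot prepared food: unrounded sum = $0.6137 → $0.61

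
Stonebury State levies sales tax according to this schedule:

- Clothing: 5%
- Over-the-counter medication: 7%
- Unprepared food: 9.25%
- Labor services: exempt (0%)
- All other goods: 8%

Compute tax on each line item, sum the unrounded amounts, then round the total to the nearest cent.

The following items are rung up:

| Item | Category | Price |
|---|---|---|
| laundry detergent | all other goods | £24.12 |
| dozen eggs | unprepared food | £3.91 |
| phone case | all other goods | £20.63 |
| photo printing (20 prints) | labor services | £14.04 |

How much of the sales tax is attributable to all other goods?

Laundry detergent £24.12: all other goods → 8% → £1.9296
Phone case £20.63: all other goods → 8% → £1.6504
Tax on all other goods: unrounded sum = £3.58 → £3.58

£3.58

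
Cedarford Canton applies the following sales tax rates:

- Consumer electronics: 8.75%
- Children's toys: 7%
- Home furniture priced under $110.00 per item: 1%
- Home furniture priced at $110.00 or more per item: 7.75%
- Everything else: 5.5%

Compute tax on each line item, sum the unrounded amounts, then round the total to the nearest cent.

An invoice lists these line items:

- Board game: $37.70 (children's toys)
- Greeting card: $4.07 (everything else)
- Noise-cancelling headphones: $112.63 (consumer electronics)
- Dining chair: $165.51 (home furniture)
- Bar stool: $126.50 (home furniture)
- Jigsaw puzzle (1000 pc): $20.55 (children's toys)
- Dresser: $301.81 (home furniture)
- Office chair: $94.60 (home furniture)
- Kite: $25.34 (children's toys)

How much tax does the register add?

Board game $37.70: children's toys → 7% → $2.639
Greeting card $4.07: everything else → 5.5% → $0.22385
Noise-cancelling headphones $112.63: consumer electronics → 8.75% → $9.855125
Dining chair $165.51: home furniture, $110.00 or more → 7.75% → $12.827025
Bar stool $126.50: home furniture, $110.00 or more → 7.75% → $9.80375
Jigsaw puzzle (1000 pc) $20.55: children's toys → 7% → $1.4385
Dresser $301.81: home furniture, $110.00 or more → 7.75% → $23.390275
Office chair $94.60: home furniture, under $110.00 → 1% → $0.946
Kite $25.34: children's toys → 7% → $1.7738
Unrounded tax sum = $62.897325 → $62.90

$62.90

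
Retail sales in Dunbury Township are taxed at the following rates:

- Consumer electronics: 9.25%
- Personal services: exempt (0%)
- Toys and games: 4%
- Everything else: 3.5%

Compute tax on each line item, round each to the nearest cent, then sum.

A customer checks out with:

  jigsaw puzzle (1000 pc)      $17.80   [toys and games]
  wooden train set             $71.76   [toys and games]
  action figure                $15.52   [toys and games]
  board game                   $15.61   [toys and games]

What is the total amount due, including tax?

Jigsaw puzzle (1000 pc) $17.80: toys and games → 4% → $0.71
Wooden train set $71.76: toys and games → 4% → $2.87
Action figure $15.52: toys and games → 4% → $0.62
Board game $15.61: toys and games → 4% → $0.62
Subtotal = $120.69; tax = $4.82; total due = $125.51

$125.51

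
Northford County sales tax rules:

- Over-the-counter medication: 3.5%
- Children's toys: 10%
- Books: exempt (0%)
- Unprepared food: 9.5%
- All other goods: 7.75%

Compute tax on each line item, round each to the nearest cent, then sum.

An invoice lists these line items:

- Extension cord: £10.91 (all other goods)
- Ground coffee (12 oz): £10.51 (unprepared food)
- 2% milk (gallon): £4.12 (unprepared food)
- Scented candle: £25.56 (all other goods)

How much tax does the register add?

Extension cord £10.91: all other goods → 7.75% → £0.85
Ground coffee (12 oz) £10.51: unprepared food → 9.5% → £1.00
2% milk (gallon) £4.12: unprepared food → 9.5% → £0.39
Scented candle £25.56: all other goods → 7.75% → £1.98
Total tax = £0.85 + £1.00 + £0.39 + £1.98 = £4.22

£4.22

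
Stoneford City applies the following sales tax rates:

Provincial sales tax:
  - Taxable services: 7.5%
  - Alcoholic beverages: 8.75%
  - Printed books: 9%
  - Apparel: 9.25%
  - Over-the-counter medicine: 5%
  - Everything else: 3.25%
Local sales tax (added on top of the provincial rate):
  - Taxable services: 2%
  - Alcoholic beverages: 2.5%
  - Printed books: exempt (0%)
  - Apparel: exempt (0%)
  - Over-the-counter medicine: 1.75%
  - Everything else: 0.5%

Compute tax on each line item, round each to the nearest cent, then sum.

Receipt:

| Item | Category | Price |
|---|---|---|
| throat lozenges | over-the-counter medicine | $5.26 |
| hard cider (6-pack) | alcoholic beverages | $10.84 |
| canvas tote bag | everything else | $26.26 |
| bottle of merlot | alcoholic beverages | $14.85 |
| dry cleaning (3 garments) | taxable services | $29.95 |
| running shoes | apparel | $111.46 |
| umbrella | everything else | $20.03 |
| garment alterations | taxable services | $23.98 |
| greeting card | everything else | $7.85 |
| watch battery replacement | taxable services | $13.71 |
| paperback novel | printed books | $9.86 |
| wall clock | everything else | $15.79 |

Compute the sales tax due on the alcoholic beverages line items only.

$2.89

Hard cider (6-pack) $10.84: alcoholic beverages → 8.75% + 2.5% local = 11.25% → $1.22
Bottle of merlot $14.85: alcoholic beverages → 8.75% + 2.5% local = 11.25% → $1.67
Tax on alcoholic beverages = $1.22 + $1.67 = $2.89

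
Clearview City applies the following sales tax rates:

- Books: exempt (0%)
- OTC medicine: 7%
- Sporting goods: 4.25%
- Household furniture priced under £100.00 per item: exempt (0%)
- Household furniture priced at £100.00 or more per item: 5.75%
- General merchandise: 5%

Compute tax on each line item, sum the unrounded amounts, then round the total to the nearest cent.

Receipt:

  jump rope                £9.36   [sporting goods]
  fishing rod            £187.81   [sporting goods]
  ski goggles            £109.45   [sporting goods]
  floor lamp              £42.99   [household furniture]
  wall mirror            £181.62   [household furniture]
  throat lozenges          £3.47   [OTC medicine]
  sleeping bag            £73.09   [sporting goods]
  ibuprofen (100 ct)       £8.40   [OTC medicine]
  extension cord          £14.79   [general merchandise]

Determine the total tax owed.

£28.15

Jump rope £9.36: sporting goods → 4.25% → £0.3978
Fishing rod £187.81: sporting goods → 4.25% → £7.981925
Ski goggles £109.45: sporting goods → 4.25% → £4.651625
Floor lamp £42.99: household furniture, under £100.00 → 0% → £0.00
Wall mirror £181.62: household furniture, £100.00 or more → 5.75% → £10.44315
Throat lozenges £3.47: OTC medicine → 7% → £0.2429
Sleeping bag £73.09: sporting goods → 4.25% → £3.106325
Ibuprofen (100 ct) £8.40: OTC medicine → 7% → £0.588
Extension cord £14.79: general merchandise → 5% → £0.7395
Unrounded tax sum = £28.151225 → £28.15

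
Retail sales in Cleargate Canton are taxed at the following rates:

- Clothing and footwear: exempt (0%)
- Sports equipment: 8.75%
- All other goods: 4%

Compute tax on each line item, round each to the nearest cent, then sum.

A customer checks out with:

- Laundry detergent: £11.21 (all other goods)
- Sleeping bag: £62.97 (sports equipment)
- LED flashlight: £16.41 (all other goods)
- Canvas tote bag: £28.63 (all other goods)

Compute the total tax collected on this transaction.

£7.77

Laundry detergent £11.21: all other goods → 4% → £0.45
Sleeping bag £62.97: sports equipment → 8.75% → £5.51
LED flashlight £16.41: all other goods → 4% → £0.66
Canvas tote bag £28.63: all other goods → 4% → £1.15
Total tax = £0.45 + £5.51 + £0.66 + £1.15 = £7.77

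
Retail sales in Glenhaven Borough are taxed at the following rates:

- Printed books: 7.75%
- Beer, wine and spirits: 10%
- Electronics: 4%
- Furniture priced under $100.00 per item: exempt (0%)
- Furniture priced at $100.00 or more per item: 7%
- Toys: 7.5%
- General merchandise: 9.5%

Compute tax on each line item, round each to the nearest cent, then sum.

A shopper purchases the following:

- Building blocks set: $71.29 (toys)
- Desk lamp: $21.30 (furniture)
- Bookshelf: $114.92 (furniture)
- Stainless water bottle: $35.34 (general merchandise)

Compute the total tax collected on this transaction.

Building blocks set $71.29: toys → 7.5% → $5.35
Desk lamp $21.30: furniture, under $100.00 → 0% → $0.00
Bookshelf $114.92: furniture, $100.00 or more → 7% → $8.04
Stainless water bottle $35.34: general merchandise → 9.5% → $3.36
Total tax = $5.35 + $8.04 + $3.36 = $16.75

$16.75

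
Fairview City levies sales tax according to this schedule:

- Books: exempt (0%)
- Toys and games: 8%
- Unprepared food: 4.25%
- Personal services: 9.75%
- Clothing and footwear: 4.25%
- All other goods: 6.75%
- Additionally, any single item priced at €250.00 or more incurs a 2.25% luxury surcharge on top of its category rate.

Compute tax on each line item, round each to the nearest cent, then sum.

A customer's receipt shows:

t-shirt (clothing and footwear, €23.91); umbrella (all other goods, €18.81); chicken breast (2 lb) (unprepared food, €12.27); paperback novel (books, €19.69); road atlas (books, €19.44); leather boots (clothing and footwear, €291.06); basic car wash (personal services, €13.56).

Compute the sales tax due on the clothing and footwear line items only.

T-shirt €23.91: clothing and footwear → 4.25% → €1.02
Leather boots €291.06: clothing and footwear → 4.25% + 2.25% surcharge = 6.5% → €18.92
Tax on clothing and footwear = €1.02 + €18.92 = €19.94

€19.94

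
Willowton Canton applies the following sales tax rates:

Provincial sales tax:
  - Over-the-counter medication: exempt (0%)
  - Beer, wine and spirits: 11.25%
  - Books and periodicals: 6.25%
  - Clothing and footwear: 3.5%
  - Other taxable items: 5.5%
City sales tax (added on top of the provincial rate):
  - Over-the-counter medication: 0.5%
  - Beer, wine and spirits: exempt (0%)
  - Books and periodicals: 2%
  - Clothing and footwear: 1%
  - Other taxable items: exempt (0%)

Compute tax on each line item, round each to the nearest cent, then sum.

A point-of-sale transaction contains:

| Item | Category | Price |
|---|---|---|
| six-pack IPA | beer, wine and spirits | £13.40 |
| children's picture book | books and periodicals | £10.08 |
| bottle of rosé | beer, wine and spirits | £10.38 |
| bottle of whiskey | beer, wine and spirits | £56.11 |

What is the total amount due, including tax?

Six-pack IPA £13.40: beer, wine and spirits → 11.25% + 0% city = 11.25% → £1.51
Children's picture book £10.08: books and periodicals → 6.25% + 2% city = 8.25% → £0.83
Bottle of rosé £10.38: beer, wine and spirits → 11.25% + 0% city = 11.25% → £1.17
Bottle of whiskey £56.11: beer, wine and spirits → 11.25% + 0% city = 11.25% → £6.31
Subtotal = £89.97; tax = £9.82; total due = £99.79

£99.79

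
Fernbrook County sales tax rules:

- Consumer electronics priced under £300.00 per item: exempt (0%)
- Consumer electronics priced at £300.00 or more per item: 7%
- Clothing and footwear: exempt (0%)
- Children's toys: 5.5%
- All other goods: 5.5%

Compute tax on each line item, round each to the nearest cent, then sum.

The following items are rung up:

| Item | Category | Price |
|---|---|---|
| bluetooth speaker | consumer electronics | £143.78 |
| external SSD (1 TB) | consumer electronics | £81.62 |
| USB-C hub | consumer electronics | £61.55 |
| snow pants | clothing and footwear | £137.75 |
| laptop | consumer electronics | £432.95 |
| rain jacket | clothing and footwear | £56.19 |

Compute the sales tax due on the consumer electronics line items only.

Bluetooth speaker £143.78: consumer electronics, under £300.00 → 0% → £0.00
External SSD (1 TB) £81.62: consumer electronics, under £300.00 → 0% → £0.00
USB-C hub £61.55: consumer electronics, under £300.00 → 0% → £0.00
Laptop £432.95: consumer electronics, £300.00 or more → 7% → £30.31
Tax on consumer electronics = £0.00 + £0.00 + £0.00 + £30.31 = £30.31

£30.31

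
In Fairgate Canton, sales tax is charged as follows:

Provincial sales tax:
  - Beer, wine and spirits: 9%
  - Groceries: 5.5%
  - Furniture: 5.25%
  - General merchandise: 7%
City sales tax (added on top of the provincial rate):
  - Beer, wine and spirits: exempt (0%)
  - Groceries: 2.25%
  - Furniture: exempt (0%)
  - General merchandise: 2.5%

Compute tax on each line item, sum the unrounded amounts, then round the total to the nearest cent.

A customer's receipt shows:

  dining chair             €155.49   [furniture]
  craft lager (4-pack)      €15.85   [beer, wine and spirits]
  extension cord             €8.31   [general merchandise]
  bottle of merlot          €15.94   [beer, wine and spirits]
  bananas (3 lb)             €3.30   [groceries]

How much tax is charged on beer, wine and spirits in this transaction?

Craft lager (4-pack) €15.85: beer, wine and spirits → 9% + 0% city = 9% → €1.4265
Bottle of merlot €15.94: beer, wine and spirits → 9% + 0% city = 9% → €1.4346
Tax on beer, wine and spirits: unrounded sum = €2.8611 → €2.86

€2.86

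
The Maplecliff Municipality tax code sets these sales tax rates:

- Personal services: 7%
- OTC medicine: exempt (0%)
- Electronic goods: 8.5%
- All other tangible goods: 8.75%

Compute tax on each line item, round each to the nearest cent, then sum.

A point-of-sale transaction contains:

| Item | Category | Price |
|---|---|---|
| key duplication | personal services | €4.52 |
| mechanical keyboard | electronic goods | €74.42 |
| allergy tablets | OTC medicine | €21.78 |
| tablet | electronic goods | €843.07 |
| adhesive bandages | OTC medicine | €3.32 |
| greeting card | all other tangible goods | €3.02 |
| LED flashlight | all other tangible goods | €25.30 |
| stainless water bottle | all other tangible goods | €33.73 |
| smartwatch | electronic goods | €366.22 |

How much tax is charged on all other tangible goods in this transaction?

Greeting card €3.02: all other tangible goods → 8.75% → €0.26
LED flashlight €25.30: all other tangible goods → 8.75% → €2.21
Stainless water bottle €33.73: all other tangible goods → 8.75% → €2.95
Tax on all other tangible goods = €0.26 + €2.21 + €2.95 = €5.42

€5.42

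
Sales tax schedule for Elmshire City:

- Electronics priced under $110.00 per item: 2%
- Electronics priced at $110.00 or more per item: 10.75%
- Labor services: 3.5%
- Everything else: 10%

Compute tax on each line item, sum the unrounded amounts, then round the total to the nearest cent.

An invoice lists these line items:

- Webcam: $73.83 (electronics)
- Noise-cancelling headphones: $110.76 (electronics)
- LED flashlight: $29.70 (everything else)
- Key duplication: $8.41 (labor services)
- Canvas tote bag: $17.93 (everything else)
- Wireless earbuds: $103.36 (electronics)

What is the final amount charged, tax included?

Webcam $73.83: electronics, under $110.00 → 2% → $1.4766
Noise-cancelling headphones $110.76: electronics, $110.00 or more → 10.75% → $11.9067
LED flashlight $29.70: everything else → 10% → $2.97
Key duplication $8.41: labor services → 3.5% → $0.29435
Canvas tote bag $17.93: everything else → 10% → $1.793
Wireless earbuds $103.36: electronics, under $110.00 → 2% → $2.0672
Subtotal = $343.99; unrounded tax = $20.50785 → $20.51; total due = $364.50

$364.50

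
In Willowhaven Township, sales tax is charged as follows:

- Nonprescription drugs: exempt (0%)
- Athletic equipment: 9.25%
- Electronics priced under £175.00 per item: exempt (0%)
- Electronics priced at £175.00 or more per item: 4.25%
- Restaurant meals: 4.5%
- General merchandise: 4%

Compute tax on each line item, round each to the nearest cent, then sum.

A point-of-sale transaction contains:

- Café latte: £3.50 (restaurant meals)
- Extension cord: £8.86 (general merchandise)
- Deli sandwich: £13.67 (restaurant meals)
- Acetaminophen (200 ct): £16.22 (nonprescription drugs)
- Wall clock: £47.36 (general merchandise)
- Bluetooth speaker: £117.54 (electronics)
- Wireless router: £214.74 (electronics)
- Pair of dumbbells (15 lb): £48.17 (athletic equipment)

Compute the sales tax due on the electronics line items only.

£9.13

Bluetooth speaker £117.54: electronics, under £175.00 → 0% → £0.00
Wireless router £214.74: electronics, £175.00 or more → 4.25% → £9.13
Tax on electronics = £0.00 + £9.13 = £9.13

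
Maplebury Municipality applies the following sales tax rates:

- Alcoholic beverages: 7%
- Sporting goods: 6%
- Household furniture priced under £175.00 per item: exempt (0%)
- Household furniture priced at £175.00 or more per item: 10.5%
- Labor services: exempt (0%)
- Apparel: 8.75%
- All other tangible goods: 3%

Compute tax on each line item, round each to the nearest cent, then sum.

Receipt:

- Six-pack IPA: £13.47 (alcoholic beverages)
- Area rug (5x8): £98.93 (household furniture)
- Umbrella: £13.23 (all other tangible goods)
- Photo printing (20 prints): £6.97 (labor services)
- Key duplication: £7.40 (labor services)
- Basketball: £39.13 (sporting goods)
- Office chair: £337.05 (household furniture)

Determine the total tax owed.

Six-pack IPA £13.47: alcoholic beverages → 7% → £0.94
Area rug (5x8) £98.93: household furniture, under £175.00 → 0% → £0.00
Umbrella £13.23: all other tangible goods → 3% → £0.40
Photo printing (20 prints) £6.97: labor services → 0% → £0.00
Key duplication £7.40: labor services → 0% → £0.00
Basketball £39.13: sporting goods → 6% → £2.35
Office chair £337.05: household furniture, £175.00 or more → 10.5% → £35.39
Total tax = £0.94 + £0.40 + £2.35 + £35.39 = £39.08

£39.08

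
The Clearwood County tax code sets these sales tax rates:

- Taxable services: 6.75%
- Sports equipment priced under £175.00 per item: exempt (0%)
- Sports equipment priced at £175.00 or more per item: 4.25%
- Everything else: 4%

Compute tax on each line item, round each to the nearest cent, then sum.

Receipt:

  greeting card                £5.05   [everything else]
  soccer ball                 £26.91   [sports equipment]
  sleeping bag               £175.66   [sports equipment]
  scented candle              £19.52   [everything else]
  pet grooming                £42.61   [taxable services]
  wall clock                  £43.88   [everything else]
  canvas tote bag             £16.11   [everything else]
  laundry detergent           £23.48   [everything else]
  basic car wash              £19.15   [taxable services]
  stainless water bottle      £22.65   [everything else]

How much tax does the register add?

£16.87

Greeting card £5.05: everything else → 4% → £0.20
Soccer ball £26.91: sports equipment, under £175.00 → 0% → £0.00
Sleeping bag £175.66: sports equipment, £175.00 or more → 4.25% → £7.47
Scented candle £19.52: everything else → 4% → £0.78
Pet grooming £42.61: taxable services → 6.75% → £2.88
Wall clock £43.88: everything else → 4% → £1.76
Canvas tote bag £16.11: everything else → 4% → £0.64
Laundry detergent £23.48: everything else → 4% → £0.94
Basic car wash £19.15: taxable services → 6.75% → £1.29
Stainless water bottle £22.65: everything else → 4% → £0.91
Total tax = £0.20 + £7.47 + £0.78 + £2.88 + £1.76 + £0.64 + £0.94 + £1.29 + £0.91 = £16.87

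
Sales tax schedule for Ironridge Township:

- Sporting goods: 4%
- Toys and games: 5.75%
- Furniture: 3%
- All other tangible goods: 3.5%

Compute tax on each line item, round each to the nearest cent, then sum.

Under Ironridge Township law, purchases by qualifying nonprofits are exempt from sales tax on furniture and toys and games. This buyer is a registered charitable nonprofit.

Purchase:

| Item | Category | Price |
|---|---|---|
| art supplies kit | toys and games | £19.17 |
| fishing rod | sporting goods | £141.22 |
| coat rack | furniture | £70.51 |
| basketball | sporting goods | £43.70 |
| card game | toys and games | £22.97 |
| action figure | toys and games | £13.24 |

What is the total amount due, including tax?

Art supplies kit £19.17: toys and games, buyer-exempt → 0% → £0.00
Fishing rod £141.22: sporting goods → 4% → £5.65
Coat rack £70.51: furniture, buyer-exempt → 0% → £0.00
Basketball £43.70: sporting goods → 4% → £1.75
Card game £22.97: toys and games, buyer-exempt → 0% → £0.00
Action figure £13.24: toys and games, buyer-exempt → 0% → £0.00
Subtotal = £310.81; tax = £7.40; total due = £318.21

£318.21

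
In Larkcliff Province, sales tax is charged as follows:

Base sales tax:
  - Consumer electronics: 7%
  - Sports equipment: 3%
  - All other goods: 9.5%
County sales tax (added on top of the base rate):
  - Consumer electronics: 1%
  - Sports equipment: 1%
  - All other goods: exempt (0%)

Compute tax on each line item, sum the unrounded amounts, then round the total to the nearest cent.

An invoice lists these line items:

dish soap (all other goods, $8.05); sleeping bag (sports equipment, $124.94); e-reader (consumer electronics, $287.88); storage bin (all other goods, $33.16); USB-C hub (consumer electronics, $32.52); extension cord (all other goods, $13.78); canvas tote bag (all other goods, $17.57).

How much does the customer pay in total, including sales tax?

Dish soap $8.05: all other goods → 9.5% + 0% county = 9.5% → $0.76475
Sleeping bag $124.94: sports equipment → 3% + 1% county = 4% → $4.9976
E-reader $287.88: consumer electronics → 7% + 1% county = 8% → $23.0304
Storage bin $33.16: all other goods → 9.5% + 0% county = 9.5% → $3.1502
USB-C hub $32.52: consumer electronics → 7% + 1% county = 8% → $2.6016
Extension cord $13.78: all other goods → 9.5% + 0% county = 9.5% → $1.3091
Canvas tote bag $17.57: all other goods → 9.5% + 0% county = 9.5% → $1.66915
Subtotal = $517.90; unrounded tax = $37.5228 → $37.52; total due = $555.42

$555.42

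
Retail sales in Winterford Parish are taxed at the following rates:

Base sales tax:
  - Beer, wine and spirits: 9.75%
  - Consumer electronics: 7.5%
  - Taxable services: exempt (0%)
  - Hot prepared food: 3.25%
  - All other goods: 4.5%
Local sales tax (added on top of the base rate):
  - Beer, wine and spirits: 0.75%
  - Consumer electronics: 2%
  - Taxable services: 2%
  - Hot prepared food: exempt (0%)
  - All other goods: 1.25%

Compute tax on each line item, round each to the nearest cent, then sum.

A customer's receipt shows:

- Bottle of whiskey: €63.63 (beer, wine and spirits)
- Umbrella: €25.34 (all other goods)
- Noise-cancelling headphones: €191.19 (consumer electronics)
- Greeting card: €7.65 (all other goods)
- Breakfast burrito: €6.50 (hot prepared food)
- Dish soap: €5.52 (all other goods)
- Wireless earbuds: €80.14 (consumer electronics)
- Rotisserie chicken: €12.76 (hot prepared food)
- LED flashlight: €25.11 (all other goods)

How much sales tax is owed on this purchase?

€36.73

Bottle of whiskey €63.63: beer, wine and spirits → 9.75% + 0.75% local = 10.5% → €6.68
Umbrella €25.34: all other goods → 4.5% + 1.25% local = 5.75% → €1.46
Noise-cancelling headphones €191.19: consumer electronics → 7.5% + 2% local = 9.5% → €18.16
Greeting card €7.65: all other goods → 4.5% + 1.25% local = 5.75% → €0.44
Breakfast burrito €6.50: hot prepared food → 3.25% + 0% local = 3.25% → €0.21
Dish soap €5.52: all other goods → 4.5% + 1.25% local = 5.75% → €0.32
Wireless earbuds €80.14: consumer electronics → 7.5% + 2% local = 9.5% → €7.61
Rotisserie chicken €12.76: hot prepared food → 3.25% + 0% local = 3.25% → €0.41
LED flashlight €25.11: all other goods → 4.5% + 1.25% local = 5.75% → €1.44
Total tax = €6.68 + €1.46 + €18.16 + €0.44 + €0.21 + €0.32 + €7.61 + €0.41 + €1.44 = €36.73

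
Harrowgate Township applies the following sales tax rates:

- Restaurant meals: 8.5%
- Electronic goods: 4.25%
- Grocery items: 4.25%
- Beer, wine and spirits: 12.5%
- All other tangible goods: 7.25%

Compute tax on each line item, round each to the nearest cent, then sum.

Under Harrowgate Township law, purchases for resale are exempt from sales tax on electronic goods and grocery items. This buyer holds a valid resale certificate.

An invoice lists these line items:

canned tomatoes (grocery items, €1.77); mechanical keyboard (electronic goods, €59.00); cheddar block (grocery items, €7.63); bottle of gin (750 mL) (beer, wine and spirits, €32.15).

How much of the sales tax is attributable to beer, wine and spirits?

€4.02

Bottle of gin (750 mL) €32.15: beer, wine and spirits → 12.5% → €4.02
Tax on beer, wine and spirits = €4.02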